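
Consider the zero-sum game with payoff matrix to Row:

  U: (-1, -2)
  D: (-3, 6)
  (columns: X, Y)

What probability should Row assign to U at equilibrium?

Row minima: U → -2, D → -3; maximin = -2.
Column maxima: X → -1, Y → 6; minimax = -1.
-2 ≠ -1, so there is no saddle point; optimal play is mixed.
Let Row play U with probability p. Expected payoff against X: (-1)p + (-3)(1−p) = 2p − 3; against Y: (-2)p + 6(1−p) = −8p + 6.
Setting these equal: 2p − 3 = −8p + 6 ⇒ 10p = 9 ⇒ p = 9/10, and the value is (2)·(9/10) − 3 = -6/5.
For Column: with q = P(X), equating U's and D's payoffs gives q − 2 = −9q + 6 ⇒ q = 4/5.

9/10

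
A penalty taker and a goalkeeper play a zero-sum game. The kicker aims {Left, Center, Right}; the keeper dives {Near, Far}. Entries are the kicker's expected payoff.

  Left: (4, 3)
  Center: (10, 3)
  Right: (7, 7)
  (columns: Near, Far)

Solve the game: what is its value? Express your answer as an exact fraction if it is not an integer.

7

Row minima: Left → 3, Center → 3, Right → 7; maximin = 7.
Column maxima: Near → 10, Far → 7; minimax = 7.
Since maximin = minimax = 7, there is a saddle point and the value is 7.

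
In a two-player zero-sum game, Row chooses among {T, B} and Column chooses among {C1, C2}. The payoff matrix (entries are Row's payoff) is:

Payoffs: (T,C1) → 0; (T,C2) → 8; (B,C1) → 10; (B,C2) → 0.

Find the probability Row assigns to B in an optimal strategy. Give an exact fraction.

4/9

Row minima: T → 0, B → 0; maximin = 0.
Column maxima: C1 → 10, C2 → 8; minimax = 8.
0 ≠ 8, so there is no saddle point; optimal play is mixed.
Let Row play T with probability p. Expected payoff against C1: 0p + 10(1−p) = −10p + 10; against C2: 8p + 0(1−p) = 8p.
Setting these equal: −10p + 10 = 8p ⇒ −18p = -10 ⇒ p = 5/9, and the value is (-10)·(5/9) + 10 = 40/9.
For Column: with q = P(C1), equating T's and B's payoffs gives −8q + 8 = 10q ⇒ q = 4/9.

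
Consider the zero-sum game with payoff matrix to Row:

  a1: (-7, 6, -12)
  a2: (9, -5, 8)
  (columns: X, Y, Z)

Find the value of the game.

-12/31

Row minima: a1 → -12, a2 → -5; maximin = -5.
Column maxima: X → 9, Y → 6, Z → 8; minimax = 6.
-5 ≠ 6, so there is no saddle point; optimal play is mixed.
X is strictly dominated by Z (it gives Row strictly more in every row), so Column never plays it.
On the remaining 2×2 (a1, a2 vs Y, Z):
Let Row play a1 with probability p. Expected payoff against Y: 6p + (-5)(1−p) = 11p − 5; against Z: (-12)p + 8(1−p) = −20p + 8.
Setting these equal: 11p − 5 = −20p + 8 ⇒ 31p = 13 ⇒ p = 13/31, and the value is (11)·(13/31) − 5 = -12/31.
For Column: with q = P(Y), equating a1's and a2's payoffs gives 18q − 12 = −13q + 8 ⇒ q = 20/31.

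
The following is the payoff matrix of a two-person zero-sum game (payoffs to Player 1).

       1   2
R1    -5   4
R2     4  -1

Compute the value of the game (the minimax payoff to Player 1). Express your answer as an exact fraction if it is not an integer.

Row minima: R1 → -5, R2 → -1; maximin = -1.
Column maxima: 1 → 4, 2 → 4; minimax = 4.
-1 ≠ 4, so there is no saddle point; optimal play is mixed.
Let Player 1 play R1 with probability p. Expected payoff against 1: (-5)p + 4(1−p) = −9p + 4; against 2: 4p + (-1)(1−p) = 5p − 1.
Setting these equal: −9p + 4 = 5p − 1 ⇒ −14p = -5 ⇒ p = 5/14, and the value is (-9)·(5/14) + 4 = 11/14.
For Player 2: with q = P(1), equating R1's and R2's payoffs gives −9q + 4 = 5q − 1 ⇒ q = 5/14.

11/14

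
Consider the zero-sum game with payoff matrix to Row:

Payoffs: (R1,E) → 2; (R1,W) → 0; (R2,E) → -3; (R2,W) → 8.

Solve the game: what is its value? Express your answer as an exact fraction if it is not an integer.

Row minima: R1 → 0, R2 → -3; maximin = 0.
Column maxima: E → 2, W → 8; minimax = 2.
0 ≠ 2, so there is no saddle point; optimal play is mixed.
Let Row play R1 with probability p. Expected payoff against E: 2p + (-3)(1−p) = 5p − 3; against W: 0p + 8(1−p) = −8p + 8.
Setting these equal: 5p − 3 = −8p + 8 ⇒ 13p = 11 ⇒ p = 11/13, and the value is (5)·(11/13) − 3 = 16/13.
For Column: with q = P(E), equating R1's and R2's payoffs gives 2q = −11q + 8 ⇒ q = 8/13.

16/13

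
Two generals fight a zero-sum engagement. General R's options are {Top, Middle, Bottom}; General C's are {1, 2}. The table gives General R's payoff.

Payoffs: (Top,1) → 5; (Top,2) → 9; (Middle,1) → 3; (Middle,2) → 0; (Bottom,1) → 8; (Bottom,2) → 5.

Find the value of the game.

Row minima: Top → 5, Middle → 0, Bottom → 5; maximin = 5.
Column maxima: 1 → 8, 2 → 9; minimax = 8.
5 ≠ 8, so there is no saddle point; optimal play is mixed.
Middle is strictly dominated by Top, so General R never plays it.
On the remaining 2×2 (Top, Bottom vs 1, 2):
Let General R play Top with probability p. Expected payoff against 1: 5p + 8(1−p) = −3p + 8; against 2: 9p + 5(1−p) = 4p + 5.
Setting these equal: −3p + 8 = 4p + 5 ⇒ −7p = -3 ⇒ p = 3/7, and the value is (-3)·(3/7) + 8 = 47/7.
For General C: with q = P(1), equating Top's and Bottom's payoffs gives −4q + 9 = 3q + 5 ⇒ q = 4/7.

47/7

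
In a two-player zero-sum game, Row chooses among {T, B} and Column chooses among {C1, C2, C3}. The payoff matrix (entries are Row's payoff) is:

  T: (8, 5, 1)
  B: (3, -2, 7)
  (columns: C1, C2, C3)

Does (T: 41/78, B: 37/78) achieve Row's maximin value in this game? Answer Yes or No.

Against C1 this mix gives (41/78)·8 + (37/78)·3 = 439/78.
Against C2 this mix gives (41/78)·5 + (37/78)·(-2) = 131/78.
Against C3 this mix gives (41/78)·1 + (37/78)·7 = 50/13.
Column will play C2, holding Row to 131/78. Shifting weight toward the row that does better against C2 would raise this floor (the equalizing mix achieves 37/13 against both C2 and C3), so the proposed strategy is not optimal.

No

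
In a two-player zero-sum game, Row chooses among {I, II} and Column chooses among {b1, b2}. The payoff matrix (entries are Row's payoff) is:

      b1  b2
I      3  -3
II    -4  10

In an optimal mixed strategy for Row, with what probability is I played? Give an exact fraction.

Row minima: I → -3, II → -4; maximin = -3.
Column maxima: b1 → 3, b2 → 10; minimax = 3.
-3 ≠ 3, so there is no saddle point; optimal play is mixed.
Let Row play I with probability p. Expected payoff against b1: 3p + (-4)(1−p) = 7p − 4; against b2: (-3)p + 10(1−p) = −13p + 10.
Setting these equal: 7p − 4 = −13p + 10 ⇒ 20p = 14 ⇒ p = 7/10, and the value is (7)·(7/10) − 4 = 9/10.
For Column: with q = P(b1), equating I's and II's payoffs gives 6q − 3 = −14q + 10 ⇒ q = 13/20.

7/10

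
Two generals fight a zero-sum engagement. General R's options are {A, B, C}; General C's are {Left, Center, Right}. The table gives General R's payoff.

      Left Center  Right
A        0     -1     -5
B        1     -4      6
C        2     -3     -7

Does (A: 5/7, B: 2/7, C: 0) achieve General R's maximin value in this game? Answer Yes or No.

Yes

Against Left this mix gives (5/7)·0 + (2/7)·1 = 2/7.
Against Center this mix gives (5/7)·(-1) + (2/7)·(-4) = -13/7.
Against Right this mix gives (5/7)·(-5) + (2/7)·6 = -13/7.
All of General C's active replies (Center, Right) yield -13/7, and no column does worse for General R. The mix makes General C indifferent and guarantees -13/7, so it is optimal.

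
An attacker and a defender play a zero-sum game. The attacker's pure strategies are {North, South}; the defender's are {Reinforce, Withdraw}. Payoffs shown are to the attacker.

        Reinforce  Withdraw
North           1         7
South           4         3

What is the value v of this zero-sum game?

Row minima: North → 1, South → 3; maximin = 3.
Column maxima: Reinforce → 4, Withdraw → 7; minimax = 4.
3 ≠ 4, so there is no saddle point; optimal play is mixed.
Let the attacker play North with probability p. Expected payoff against Reinforce: 1p + 4(1−p) = −3p + 4; against Withdraw: 7p + 3(1−p) = 4p + 3.
Setting these equal: −3p + 4 = 4p + 3 ⇒ −7p = -1 ⇒ p = 1/7, and the value is (-3)·(1/7) + 4 = 25/7.
For the defender: with q = P(Reinforce), equating North's and South's payoffs gives −6q + 7 = q + 3 ⇒ q = 4/7.

25/7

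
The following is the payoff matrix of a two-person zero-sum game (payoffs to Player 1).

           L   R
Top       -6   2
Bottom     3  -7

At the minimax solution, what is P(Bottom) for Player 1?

4/9

Row minima: Top → -6, Bottom → -7; maximin = -6.
Column maxima: L → 3, R → 2; minimax = 2.
-6 ≠ 2, so there is no saddle point; optimal play is mixed.
Let Player 1 play Top with probability p. Expected payoff against L: (-6)p + 3(1−p) = −9p + 3; against R: 2p + (-7)(1−p) = 9p − 7.
Setting these equal: −9p + 3 = 9p − 7 ⇒ −18p = -10 ⇒ p = 5/9, and the value is (-9)·(5/9) + 3 = -2.
For Player 2: with q = P(L), equating Top's and Bottom's payoffs gives −8q + 2 = 10q − 7 ⇒ q = 1/2.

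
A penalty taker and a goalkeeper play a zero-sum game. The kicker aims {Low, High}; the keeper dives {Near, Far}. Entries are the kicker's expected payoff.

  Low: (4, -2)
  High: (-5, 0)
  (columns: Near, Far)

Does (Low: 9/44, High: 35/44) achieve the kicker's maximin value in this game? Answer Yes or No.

No

Against Near this mix gives (9/44)·4 + (35/44)·(-5) = -139/44.
Against Far this mix gives (9/44)·(-2) + (35/44)·0 = -9/22.
The keeper will play Near, holding the kicker to -139/44. Shifting weight toward the row that does better against Near would raise this floor (the equalizing mix achieves -10/11 against both Near and Far), so the proposed strategy is not optimal.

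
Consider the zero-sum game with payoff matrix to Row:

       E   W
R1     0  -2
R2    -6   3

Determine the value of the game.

-12/11

Row minima: R1 → -2, R2 → -6; maximin = -2.
Column maxima: E → 0, W → 3; minimax = 0.
-2 ≠ 0, so there is no saddle point; optimal play is mixed.
Let Row play R1 with probability p. Expected payoff against E: 0p + (-6)(1−p) = 6p − 6; against W: (-2)p + 3(1−p) = −5p + 3.
Setting these equal: 6p − 6 = −5p + 3 ⇒ 11p = 9 ⇒ p = 9/11, and the value is (6)·(9/11) − 6 = -12/11.
For Column: with q = P(E), equating R1's and R2's payoffs gives 2q − 2 = −9q + 3 ⇒ q = 5/11.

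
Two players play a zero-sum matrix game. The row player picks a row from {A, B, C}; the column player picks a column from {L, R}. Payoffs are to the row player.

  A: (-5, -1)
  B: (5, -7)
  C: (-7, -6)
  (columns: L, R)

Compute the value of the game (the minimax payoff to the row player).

Row minima: A → -5, B → -7, C → -7; maximin = -5.
Column maxima: L → 5, R → -1; minimax = -1.
-5 ≠ -1, so there is no saddle point; optimal play is mixed.
C is strictly dominated by A, so the row player never plays it.
On the remaining 2×2 (A, B vs L, R):
Let the row player play A with probability p. Expected payoff against L: (-5)p + 5(1−p) = −10p + 5; against R: (-1)p + (-7)(1−p) = 6p − 7.
Setting these equal: −10p + 5 = 6p − 7 ⇒ −16p = -12 ⇒ p = 3/4, and the value is (-10)·(3/4) + 5 = -5/2.
For the column player: with q = P(L), equating A's and B's payoffs gives −4q − 1 = 12q − 7 ⇒ q = 3/8.

-5/2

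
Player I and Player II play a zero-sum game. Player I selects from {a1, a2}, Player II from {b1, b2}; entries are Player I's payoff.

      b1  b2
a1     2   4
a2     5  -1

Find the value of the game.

Row minima: a1 → 2, a2 → -1; maximin = 2.
Column maxima: b1 → 5, b2 → 4; minimax = 4.
2 ≠ 4, so there is no saddle point; optimal play is mixed.
Let Player I play a1 with probability p. Expected payoff against b1: 2p + 5(1−p) = −3p + 5; against b2: 4p + (-1)(1−p) = 5p − 1.
Setting these equal: −3p + 5 = 5p − 1 ⇒ −8p = -6 ⇒ p = 3/4, and the value is (-3)·(3/4) + 5 = 11/4.
For Player II: with q = P(b1), equating a1's and a2's payoffs gives −2q + 4 = 6q − 1 ⇒ q = 5/8.

11/4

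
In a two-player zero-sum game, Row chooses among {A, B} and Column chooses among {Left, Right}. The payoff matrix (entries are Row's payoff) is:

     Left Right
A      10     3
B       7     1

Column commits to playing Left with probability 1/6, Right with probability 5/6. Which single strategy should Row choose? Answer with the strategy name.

A

Expected payoff of A: (1/6)·10 + (5/6)·3 = 25/6.
Expected payoff of B: (1/6)·7 + (5/6)·1 = 2.
The largest is 25/6, so Row's best response is A.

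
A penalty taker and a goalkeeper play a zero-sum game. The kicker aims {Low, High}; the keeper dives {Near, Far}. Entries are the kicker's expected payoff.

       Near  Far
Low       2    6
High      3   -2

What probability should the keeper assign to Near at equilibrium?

Row minima: Low → 2, High → -2; maximin = 2.
Column maxima: Near → 3, Far → 6; minimax = 3.
2 ≠ 3, so there is no saddle point; optimal play is mixed.
Let the kicker play Low with probability p. Expected payoff against Near: 2p + 3(1−p) = −p + 3; against Far: 6p + (-2)(1−p) = 8p − 2.
Setting these equal: −p + 3 = 8p − 2 ⇒ −9p = -5 ⇒ p = 5/9, and the value is (-1)·(5/9) + 3 = 22/9.
For the keeper: with q = P(Near), equating Low's and High's payoffs gives −4q + 6 = 5q − 2 ⇒ q = 8/9.

8/9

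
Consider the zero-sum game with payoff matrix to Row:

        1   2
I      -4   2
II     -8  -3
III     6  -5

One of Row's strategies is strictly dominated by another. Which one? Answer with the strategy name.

II

I gives a strictly higher payoff than II against every column: -4 > -8, 2 > -3.
So II is strictly dominated and Row never plays it.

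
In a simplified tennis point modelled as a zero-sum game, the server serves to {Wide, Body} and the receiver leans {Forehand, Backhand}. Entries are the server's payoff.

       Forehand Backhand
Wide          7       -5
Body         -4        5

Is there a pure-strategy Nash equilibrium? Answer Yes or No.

No

Row minima: Wide → -5, Body → -4; maximin = -4.
Column maxima: Forehand → 7, Backhand → 5; minimax = 5.
-4 ≠ 5, so no pure-strategy equilibrium exists.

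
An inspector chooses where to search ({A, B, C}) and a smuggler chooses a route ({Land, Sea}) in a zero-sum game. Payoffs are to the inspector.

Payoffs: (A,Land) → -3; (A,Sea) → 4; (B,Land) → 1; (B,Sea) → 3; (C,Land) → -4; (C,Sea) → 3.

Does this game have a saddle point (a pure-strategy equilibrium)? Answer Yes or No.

Row minima: A → -3, B → 1, C → -4; maximin = 1.
Column maxima: Land → 1, Sea → 4; minimax = 1.
maximin = minimax = 1, so a saddle point exists.

Yes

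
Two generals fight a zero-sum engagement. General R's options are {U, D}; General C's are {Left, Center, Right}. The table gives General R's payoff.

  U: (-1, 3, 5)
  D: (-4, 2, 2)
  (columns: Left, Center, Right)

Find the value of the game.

-1

Row minima: U → -1, D → -4; maximin = -1.
Column maxima: Left → -1, Center → 3, Right → 5; minimax = -1.
Since maximin = minimax = -1, there is a saddle point and the value is -1.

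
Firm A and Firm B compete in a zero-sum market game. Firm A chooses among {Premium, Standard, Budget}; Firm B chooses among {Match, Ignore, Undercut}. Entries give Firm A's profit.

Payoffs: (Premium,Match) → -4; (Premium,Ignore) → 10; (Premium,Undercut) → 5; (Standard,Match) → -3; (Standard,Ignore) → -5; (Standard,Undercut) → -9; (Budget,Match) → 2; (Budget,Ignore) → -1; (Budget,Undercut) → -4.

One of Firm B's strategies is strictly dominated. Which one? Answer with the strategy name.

Ignore

Undercut holds Firm A's payoff strictly below Ignore in every row: 5 < 10, -9 < -5, -4 < -1.
So Ignore is strictly dominated for Firm B.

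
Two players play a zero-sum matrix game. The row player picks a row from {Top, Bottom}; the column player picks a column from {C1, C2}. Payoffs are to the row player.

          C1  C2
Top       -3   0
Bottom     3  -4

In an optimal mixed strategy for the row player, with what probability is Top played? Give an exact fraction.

7/10

Row minima: Top → -3, Bottom → -4; maximin = -3.
Column maxima: C1 → 3, C2 → 0; minimax = 0.
-3 ≠ 0, so there is no saddle point; optimal play is mixed.
Let the row player play Top with probability p. Expected payoff against C1: (-3)p + 3(1−p) = −6p + 3; against C2: 0p + (-4)(1−p) = 4p − 4.
Setting these equal: −6p + 3 = 4p − 4 ⇒ −10p = -7 ⇒ p = 7/10, and the value is (-6)·(7/10) + 3 = -6/5.
For the column player: with q = P(C1), equating Top's and Bottom's payoffs gives −3q = 7q − 4 ⇒ q = 2/5.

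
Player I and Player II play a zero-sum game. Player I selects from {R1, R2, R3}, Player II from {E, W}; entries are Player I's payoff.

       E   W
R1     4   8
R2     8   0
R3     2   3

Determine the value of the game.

Row minima: R1 → 4, R2 → 0, R3 → 2; maximin = 4.
Column maxima: E → 8, W → 8; minimax = 8.
4 ≠ 8, so there is no saddle point; optimal play is mixed.
R3 is strictly dominated by R1, so Player I never plays it.
On the remaining 2×2 (R1, R2 vs E, W):
Let Player I play R1 with probability p. Expected payoff against E: 4p + 8(1−p) = −4p + 8; against W: 8p + 0(1−p) = 8p.
Setting these equal: −4p + 8 = 8p ⇒ −12p = -8 ⇒ p = 2/3, and the value is (-4)·(2/3) + 8 = 16/3.
For Player II: with q = P(E), equating R1's and R2's payoffs gives −4q + 8 = 8q ⇒ q = 2/3.

16/3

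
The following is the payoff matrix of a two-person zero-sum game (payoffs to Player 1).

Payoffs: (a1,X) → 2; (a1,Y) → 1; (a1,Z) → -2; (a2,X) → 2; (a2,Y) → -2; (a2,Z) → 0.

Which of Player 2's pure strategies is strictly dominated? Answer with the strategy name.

X

Y holds Player 1's payoff strictly below X in every row: 1 < 2, -2 < 2.
So X is strictly dominated for Player 2.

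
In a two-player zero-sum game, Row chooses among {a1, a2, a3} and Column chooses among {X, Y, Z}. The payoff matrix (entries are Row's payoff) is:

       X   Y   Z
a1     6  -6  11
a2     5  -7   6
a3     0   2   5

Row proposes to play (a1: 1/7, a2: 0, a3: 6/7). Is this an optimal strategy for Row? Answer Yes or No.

Yes

Against X this mix gives (1/7)·6 + (6/7)·0 = 6/7.
Against Y this mix gives (1/7)·(-6) + (6/7)·2 = 6/7.
Against Z this mix gives (1/7)·11 + (6/7)·5 = 41/7.
All of Column's active replies (X, Y) yield 6/7, and no column does worse for Row. The mix makes Column indifferent and guarantees 6/7, so it is optimal.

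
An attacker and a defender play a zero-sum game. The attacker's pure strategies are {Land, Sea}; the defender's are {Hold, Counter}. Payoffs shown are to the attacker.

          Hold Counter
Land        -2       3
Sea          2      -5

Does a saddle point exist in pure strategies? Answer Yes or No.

Row minima: Land → -2, Sea → -5; maximin = -2.
Column maxima: Hold → 2, Counter → 3; minimax = 2.
-2 ≠ 2, so no pure-strategy equilibrium exists.

No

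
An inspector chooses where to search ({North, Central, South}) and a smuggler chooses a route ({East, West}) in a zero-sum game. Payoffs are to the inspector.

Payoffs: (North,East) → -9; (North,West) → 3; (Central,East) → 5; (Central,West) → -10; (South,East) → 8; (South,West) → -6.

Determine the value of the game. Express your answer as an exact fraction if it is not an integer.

-15/13

Row minima: North → -9, Central → -10, South → -6; maximin = -6.
Column maxima: East → 8, West → 3; minimax = 3.
-6 ≠ 3, so there is no saddle point; optimal play is mixed.
Central is strictly dominated by South, so the inspector never plays it.
On the remaining 2×2 (North, South vs East, West):
Let the inspector play North with probability p. Expected payoff against East: (-9)p + 8(1−p) = −17p + 8; against West: 3p + (-6)(1−p) = 9p − 6.
Setting these equal: −17p + 8 = 9p − 6 ⇒ −26p = -14 ⇒ p = 7/13, and the value is (-17)·(7/13) + 8 = -15/13.
For the smuggler: with q = P(East), equating North's and South's payoffs gives −12q + 3 = 14q − 6 ⇒ q = 9/26.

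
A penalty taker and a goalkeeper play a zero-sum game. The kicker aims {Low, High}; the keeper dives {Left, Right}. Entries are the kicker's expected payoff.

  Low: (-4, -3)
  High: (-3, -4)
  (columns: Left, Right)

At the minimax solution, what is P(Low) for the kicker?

Row minima: Low → -4, High → -4; maximin = -4.
Column maxima: Left → -3, Right → -3; minimax = -3.
-4 ≠ -3, so there is no saddle point; optimal play is mixed.
Let the kicker play Low with probability p. Expected payoff against Left: (-4)p + (-3)(1−p) = −p − 3; against Right: (-3)p + (-4)(1−p) = p − 4.
Setting these equal: −p − 3 = p − 4 ⇒ −2p = -1 ⇒ p = 1/2, and the value is (-1)·(1/2) − 3 = -7/2.
For the keeper: with q = P(Left), equating Low's and High's payoffs gives −q − 3 = q − 4 ⇒ q = 1/2.

1/2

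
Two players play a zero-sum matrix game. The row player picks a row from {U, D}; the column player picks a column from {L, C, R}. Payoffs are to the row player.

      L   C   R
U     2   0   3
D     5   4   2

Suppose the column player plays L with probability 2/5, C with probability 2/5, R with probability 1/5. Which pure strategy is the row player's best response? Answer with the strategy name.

Expected payoff of U: (2/5)·2 + (2/5)·0 + (1/5)·3 = 7/5.
Expected payoff of D: (2/5)·5 + (2/5)·4 + (1/5)·2 = 4.
The largest is 4, so the row player's best response is D.

D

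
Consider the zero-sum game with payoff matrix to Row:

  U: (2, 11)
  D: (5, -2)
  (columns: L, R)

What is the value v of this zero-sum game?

Row minima: U → 2, D → -2; maximin = 2.
Column maxima: L → 5, R → 11; minimax = 5.
2 ≠ 5, so there is no saddle point; optimal play is mixed.
Let Row play U with probability p. Expected payoff against L: 2p + 5(1−p) = −3p + 5; against R: 11p + (-2)(1−p) = 13p − 2.
Setting these equal: −3p + 5 = 13p − 2 ⇒ −16p = -7 ⇒ p = 7/16, and the value is (-3)·(7/16) + 5 = 59/16.
For Column: with q = P(L), equating U's and D's payoffs gives −9q + 11 = 7q − 2 ⇒ q = 13/16.

59/16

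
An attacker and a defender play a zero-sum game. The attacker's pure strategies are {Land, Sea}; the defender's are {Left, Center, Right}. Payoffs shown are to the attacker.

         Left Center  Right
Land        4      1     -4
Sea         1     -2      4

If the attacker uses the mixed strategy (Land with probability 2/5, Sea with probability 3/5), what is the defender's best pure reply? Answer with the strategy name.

If the defender plays Left, the attacker's expected payoff is (2/5)·4 + (3/5)·1 = 11/5.
If the defender plays Center, the attacker's expected payoff is (2/5)·1 + (3/5)·(-2) = -4/5.
If the defender plays Right, the attacker's expected payoff is (2/5)·(-4) + (3/5)·4 = 4/5.
The defender minimizes the attacker's payoff; the smallest is -4/5, so the best response is Center.

Center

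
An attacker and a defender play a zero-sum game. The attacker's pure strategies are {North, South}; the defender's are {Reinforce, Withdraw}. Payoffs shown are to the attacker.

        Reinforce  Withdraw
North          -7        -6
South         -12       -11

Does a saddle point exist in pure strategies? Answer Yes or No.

Yes

Row minima: North → -7, South → -12; maximin = -7.
Column maxima: Reinforce → -7, Withdraw → -6; minimax = -7.
maximin = minimax = -7, so a saddle point exists.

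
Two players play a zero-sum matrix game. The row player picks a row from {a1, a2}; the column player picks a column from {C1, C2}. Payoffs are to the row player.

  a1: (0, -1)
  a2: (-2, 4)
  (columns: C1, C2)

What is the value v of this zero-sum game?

Row minima: a1 → -1, a2 → -2; maximin = -1.
Column maxima: C1 → 0, C2 → 4; minimax = 0.
-1 ≠ 0, so there is no saddle point; optimal play is mixed.
Let the row player play a1 with probability p. Expected payoff against C1: 0p + (-2)(1−p) = 2p − 2; against C2: (-1)p + 4(1−p) = −5p + 4.
Setting these equal: 2p − 2 = −5p + 4 ⇒ 7p = 6 ⇒ p = 6/7, and the value is (2)·(6/7) − 2 = -2/7.
For the column player: with q = P(C1), equating a1's and a2's payoffs gives q − 1 = −6q + 4 ⇒ q = 5/7.

-2/7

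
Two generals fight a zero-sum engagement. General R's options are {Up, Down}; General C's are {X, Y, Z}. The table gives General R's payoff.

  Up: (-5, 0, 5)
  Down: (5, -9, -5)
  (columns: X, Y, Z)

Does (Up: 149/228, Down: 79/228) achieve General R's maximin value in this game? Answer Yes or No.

No

Against X this mix gives (149/228)·(-5) + (79/228)·5 = -175/114.
Against Y this mix gives (149/228)·0 + (79/228)·(-9) = -237/76.
Against Z this mix gives (149/228)·5 + (79/228)·(-5) = 175/114.
General C will play Y, holding General R to -237/76. Shifting weight toward the row that does better against Y would raise this floor (the equalizing mix achieves -45/19 against both Y and X), so the proposed strategy is not optimal.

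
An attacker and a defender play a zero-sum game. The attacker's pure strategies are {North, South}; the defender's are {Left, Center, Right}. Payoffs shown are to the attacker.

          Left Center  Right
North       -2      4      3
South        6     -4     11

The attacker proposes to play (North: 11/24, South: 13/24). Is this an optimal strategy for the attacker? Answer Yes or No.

Against Left this mix gives (11/24)·(-2) + (13/24)·6 = 7/3.
Against Center this mix gives (11/24)·4 + (13/24)·(-4) = -1/3.
Against Right this mix gives (11/24)·3 + (13/24)·11 = 22/3.
The defender will play Center, holding the attacker to -1/3. Shifting weight toward the row that does better against Center would raise this floor (the equalizing mix achieves 1 against both Center and Left), so the proposed strategy is not optimal.

No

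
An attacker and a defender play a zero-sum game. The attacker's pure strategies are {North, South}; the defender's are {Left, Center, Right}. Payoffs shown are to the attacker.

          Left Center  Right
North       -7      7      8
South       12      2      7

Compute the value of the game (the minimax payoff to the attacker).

49/12

Row minima: North → -7, South → 2; maximin = 2.
Column maxima: Left → 12, Center → 7, Right → 8; minimax = 7.
2 ≠ 7, so there is no saddle point; optimal play is mixed.
Right is strictly dominated by Center (it gives the attacker strictly more in every row), so the defender never plays it.
On the remaining 2×2 (North, South vs Left, Center):
Let the attacker play North with probability p. Expected payoff against Left: (-7)p + 12(1−p) = −19p + 12; against Center: 7p + 2(1−p) = 5p + 2.
Setting these equal: −19p + 12 = 5p + 2 ⇒ −24p = -10 ⇒ p = 5/12, and the value is (-19)·(5/12) + 12 = 49/12.
For the defender: with q = P(Left), equating North's and South's payoffs gives −14q + 7 = 10q + 2 ⇒ q = 5/24.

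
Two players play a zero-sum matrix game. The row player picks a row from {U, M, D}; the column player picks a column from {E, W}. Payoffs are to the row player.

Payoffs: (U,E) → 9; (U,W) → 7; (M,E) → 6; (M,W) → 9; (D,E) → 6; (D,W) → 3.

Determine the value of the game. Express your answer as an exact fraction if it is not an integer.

Row minima: U → 7, M → 6, D → 3; maximin = 7.
Column maxima: E → 9, W → 9; minimax = 9.
7 ≠ 9, so there is no saddle point; optimal play is mixed.
D is strictly dominated by U, so the row player never plays it.
On the remaining 2×2 (U, M vs E, W):
Let the row player play U with probability p. Expected payoff against E: 9p + 6(1−p) = 3p + 6; against W: 7p + 9(1−p) = −2p + 9.
Setting these equal: 3p + 6 = −2p + 9 ⇒ 5p = 3 ⇒ p = 3/5, and the value is (3)·(3/5) + 6 = 39/5.
For the column player: with q = P(E), equating U's and M's payoffs gives 2q + 7 = −3q + 9 ⇒ q = 2/5.

39/5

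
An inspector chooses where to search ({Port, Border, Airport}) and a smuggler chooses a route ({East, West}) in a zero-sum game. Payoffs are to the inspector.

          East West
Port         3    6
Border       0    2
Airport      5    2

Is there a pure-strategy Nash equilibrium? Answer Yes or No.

No

Row minima: Port → 3, Border → 0, Airport → 2; maximin = 3.
Column maxima: East → 5, West → 6; minimax = 5.
3 ≠ 5, so no pure-strategy equilibrium exists.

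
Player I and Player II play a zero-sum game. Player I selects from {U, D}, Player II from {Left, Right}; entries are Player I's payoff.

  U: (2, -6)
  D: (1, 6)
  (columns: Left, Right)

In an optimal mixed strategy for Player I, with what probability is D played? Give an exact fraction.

Row minima: U → -6, D → 1; maximin = 1.
Column maxima: Left → 2, Right → 6; minimax = 2.
1 ≠ 2, so there is no saddle point; optimal play is mixed.
Let Player I play U with probability p. Expected payoff against Left: 2p + 1(1−p) = p + 1; against Right: (-6)p + 6(1−p) = −12p + 6.
Setting these equal: p + 1 = −12p + 6 ⇒ 13p = 5 ⇒ p = 5/13, and the value is (1)·(5/13) + 1 = 18/13.
For Player II: with q = P(Left), equating U's and D's payoffs gives 8q − 6 = −5q + 6 ⇒ q = 12/13.

8/13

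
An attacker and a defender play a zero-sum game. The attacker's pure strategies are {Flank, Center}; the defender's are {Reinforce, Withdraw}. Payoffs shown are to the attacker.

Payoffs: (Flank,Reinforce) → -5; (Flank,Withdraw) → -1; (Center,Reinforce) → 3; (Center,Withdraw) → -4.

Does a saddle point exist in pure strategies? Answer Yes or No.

No

Row minima: Flank → -5, Center → -4; maximin = -4.
Column maxima: Reinforce → 3, Withdraw → -1; minimax = -1.
-4 ≠ -1, so no pure-strategy equilibrium exists.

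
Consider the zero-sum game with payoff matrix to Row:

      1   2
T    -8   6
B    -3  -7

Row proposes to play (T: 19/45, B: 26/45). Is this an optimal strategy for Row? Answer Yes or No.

Against 1 this mix gives (19/45)·(-8) + (26/45)·(-3) = -46/9.
Against 2 this mix gives (19/45)·6 + (26/45)·(-7) = -68/45.
Column will play 1, holding Row to -46/9. Shifting weight toward the row that does better against 1 would raise this floor (the equalizing mix achieves -37/9 against both 1 and 2), so the proposed strategy is not optimal.

No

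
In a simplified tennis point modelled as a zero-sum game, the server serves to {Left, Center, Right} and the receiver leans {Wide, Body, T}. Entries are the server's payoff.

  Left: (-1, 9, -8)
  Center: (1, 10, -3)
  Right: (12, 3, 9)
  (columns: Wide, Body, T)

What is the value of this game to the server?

99/19

Row minima: Left → -8, Center → -3, Right → 3; maximin = 3.
Column maxima: Wide → 12, Body → 10, T → 9; minimax = 9.
3 ≠ 9, so there is no saddle point; optimal play is mixed.
Left is strictly dominated by Center, so the server never plays it.
Wide is strictly dominated by T (it gives the server strictly more in every row), so the receiver never plays it.
On the remaining 2×2 (Center, Right vs Body, T):
Let the server play Center with probability p. Expected payoff against Body: 10p + 3(1−p) = 7p + 3; against T: (-3)p + 9(1−p) = −12p + 9.
Setting these equal: 7p + 3 = −12p + 9 ⇒ 19p = 6 ⇒ p = 6/19, and the value is (7)·(6/19) + 3 = 99/19.
For the receiver: with q = P(Body), equating Center's and Right's payoffs gives 13q − 3 = −6q + 9 ⇒ q = 12/19.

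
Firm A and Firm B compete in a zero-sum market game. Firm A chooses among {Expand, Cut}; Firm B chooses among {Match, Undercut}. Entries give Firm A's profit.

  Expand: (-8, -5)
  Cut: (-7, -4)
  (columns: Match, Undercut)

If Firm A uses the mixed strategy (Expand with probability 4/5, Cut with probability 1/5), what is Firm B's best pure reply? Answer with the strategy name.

Match

If Firm B plays Match, Firm A's expected payoff is (4/5)·(-8) + (1/5)·(-7) = -39/5.
If Firm B plays Undercut, Firm A's expected payoff is (4/5)·(-5) + (1/5)·(-4) = -24/5.
Firm B minimizes Firm A's payoff; the smallest is -39/5, so the best response is Match.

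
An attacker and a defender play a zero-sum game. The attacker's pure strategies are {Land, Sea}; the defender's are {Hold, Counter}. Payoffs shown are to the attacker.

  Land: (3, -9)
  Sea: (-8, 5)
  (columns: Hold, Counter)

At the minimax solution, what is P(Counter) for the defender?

11/25

Row minima: Land → -9, Sea → -8; maximin = -8.
Column maxima: Hold → 3, Counter → 5; minimax = 3.
-8 ≠ 3, so there is no saddle point; optimal play is mixed.
Let the attacker play Land with probability p. Expected payoff against Hold: 3p + (-8)(1−p) = 11p − 8; against Counter: (-9)p + 5(1−p) = −14p + 5.
Setting these equal: 11p − 8 = −14p + 5 ⇒ 25p = 13 ⇒ p = 13/25, and the value is (11)·(13/25) − 8 = -57/25.
For the defender: with q = P(Hold), equating Land's and Sea's payoffs gives 12q − 9 = −13q + 5 ⇒ q = 14/25.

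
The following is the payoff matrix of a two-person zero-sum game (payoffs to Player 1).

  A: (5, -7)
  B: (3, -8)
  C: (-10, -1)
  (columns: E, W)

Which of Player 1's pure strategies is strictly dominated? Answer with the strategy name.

A gives a strictly higher payoff than B against every column: 5 > 3, -7 > -8.
So B is strictly dominated and Player 1 never plays it.

B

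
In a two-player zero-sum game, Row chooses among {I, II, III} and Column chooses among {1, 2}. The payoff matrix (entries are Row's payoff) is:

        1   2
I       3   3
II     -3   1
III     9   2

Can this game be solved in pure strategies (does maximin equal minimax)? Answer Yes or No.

Yes

Row minima: I → 3, II → -3, III → 2; maximin = 3.
Column maxima: 1 → 9, 2 → 3; minimax = 3.
maximin = minimax = 3, so a saddle point exists.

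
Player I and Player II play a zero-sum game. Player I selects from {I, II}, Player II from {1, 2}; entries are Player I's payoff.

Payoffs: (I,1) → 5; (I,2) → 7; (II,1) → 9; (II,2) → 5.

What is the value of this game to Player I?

19/3

Row minima: I → 5, II → 5; maximin = 5.
Column maxima: 1 → 9, 2 → 7; minimax = 7.
5 ≠ 7, so there is no saddle point; optimal play is mixed.
Let Player I play I with probability p. Expected payoff against 1: 5p + 9(1−p) = −4p + 9; against 2: 7p + 5(1−p) = 2p + 5.
Setting these equal: −4p + 9 = 2p + 5 ⇒ −6p = -4 ⇒ p = 2/3, and the value is (-4)·(2/3) + 9 = 19/3.
For Player II: with q = P(1), equating I's and II's payoffs gives −2q + 7 = 4q + 5 ⇒ q = 1/3.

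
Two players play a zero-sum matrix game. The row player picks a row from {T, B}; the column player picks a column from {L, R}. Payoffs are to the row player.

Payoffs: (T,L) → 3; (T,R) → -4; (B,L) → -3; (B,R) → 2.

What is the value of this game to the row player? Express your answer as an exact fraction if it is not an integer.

Row minima: T → -4, B → -3; maximin = -3.
Column maxima: L → 3, R → 2; minimax = 2.
-3 ≠ 2, so there is no saddle point; optimal play is mixed.
Let the row player play T with probability p. Expected payoff against L: 3p + (-3)(1−p) = 6p − 3; against R: (-4)p + 2(1−p) = −6p + 2.
Setting these equal: 6p − 3 = −6p + 2 ⇒ 12p = 5 ⇒ p = 5/12, and the value is (6)·(5/12) − 3 = -1/2.
For the column player: with q = P(L), equating T's and B's payoffs gives 7q − 4 = −5q + 2 ⇒ q = 1/2.

-1/2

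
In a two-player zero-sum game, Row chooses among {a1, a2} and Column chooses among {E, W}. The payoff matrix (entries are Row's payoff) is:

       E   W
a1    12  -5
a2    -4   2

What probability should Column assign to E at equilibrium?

7/23

Row minima: a1 → -5, a2 → -4; maximin = -4.
Column maxima: E → 12, W → 2; minimax = 2.
-4 ≠ 2, so there is no saddle point; optimal play is mixed.
Let Row play a1 with probability p. Expected payoff against E: 12p + (-4)(1−p) = 16p − 4; against W: (-5)p + 2(1−p) = −7p + 2.
Setting these equal: 16p − 4 = −7p + 2 ⇒ 23p = 6 ⇒ p = 6/23, and the value is (16)·(6/23) − 4 = 4/23.
For Column: with q = P(E), equating a1's and a2's payoffs gives 17q − 5 = −6q + 2 ⇒ q = 7/23.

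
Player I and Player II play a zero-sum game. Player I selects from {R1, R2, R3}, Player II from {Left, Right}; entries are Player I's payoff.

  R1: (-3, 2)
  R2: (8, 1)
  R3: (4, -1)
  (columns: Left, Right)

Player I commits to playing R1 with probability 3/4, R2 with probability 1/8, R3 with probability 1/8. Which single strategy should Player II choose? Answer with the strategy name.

If Player II plays Left, Player I's expected payoff is (3/4)·(-3) + (1/8)·8 + (1/8)·4 = -3/4.
If Player II plays Right, Player I's expected payoff is (3/4)·2 + (1/8)·1 + (1/8)·(-1) = 3/2.
Player II minimizes Player I's payoff; the smallest is -3/4, so the best response is Left.

Left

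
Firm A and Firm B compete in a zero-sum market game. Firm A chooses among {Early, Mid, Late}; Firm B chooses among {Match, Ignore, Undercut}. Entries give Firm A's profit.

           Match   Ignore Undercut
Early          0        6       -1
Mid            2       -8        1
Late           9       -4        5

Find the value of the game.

13/8

Row minima: Early → -1, Mid → -8, Late → -4; maximin = -1.
Column maxima: Match → 9, Ignore → 6, Undercut → 5; minimax = 5.
-1 ≠ 5, so there is no saddle point; optimal play is mixed.
Mid is strictly dominated by Late, so Firm A never plays it.
Match is strictly dominated by Undercut (it gives Firm A strictly more in every row), so Firm B never plays it.
On the remaining 2×2 (Early, Late vs Ignore, Undercut):
Let Firm A play Early with probability p. Expected payoff against Ignore: 6p + (-4)(1−p) = 10p − 4; against Undercut: (-1)p + 5(1−p) = −6p + 5.
Setting these equal: 10p − 4 = −6p + 5 ⇒ 16p = 9 ⇒ p = 9/16, and the value is (10)·(9/16) − 4 = 13/8.
For Firm B: with q = P(Ignore), equating Early's and Late's payoffs gives 7q − 1 = −9q + 5 ⇒ q = 3/8.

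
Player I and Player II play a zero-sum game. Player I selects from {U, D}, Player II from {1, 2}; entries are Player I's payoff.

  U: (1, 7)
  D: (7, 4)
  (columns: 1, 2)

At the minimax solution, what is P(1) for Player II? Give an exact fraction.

1/3

Row minima: U → 1, D → 4; maximin = 4.
Column maxima: 1 → 7, 2 → 7; minimax = 7.
4 ≠ 7, so there is no saddle point; optimal play is mixed.
Let Player I play U with probability p. Expected payoff against 1: 1p + 7(1−p) = −6p + 7; against 2: 7p + 4(1−p) = 3p + 4.
Setting these equal: −6p + 7 = 3p + 4 ⇒ −9p = -3 ⇒ p = 1/3, and the value is (-6)·(1/3) + 7 = 5.
For Player II: with q = P(1), equating U's and D's payoffs gives −6q + 7 = 3q + 4 ⇒ q = 1/3.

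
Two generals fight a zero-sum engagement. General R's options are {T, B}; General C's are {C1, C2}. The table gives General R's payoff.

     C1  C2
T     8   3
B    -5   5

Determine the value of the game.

Row minima: T → 3, B → -5; maximin = 3.
Column maxima: C1 → 8, C2 → 5; minimax = 5.
3 ≠ 5, so there is no saddle point; optimal play is mixed.
Let General R play T with probability p. Expected payoff against C1: 8p + (-5)(1−p) = 13p − 5; against C2: 3p + 5(1−p) = −2p + 5.
Setting these equal: 13p − 5 = −2p + 5 ⇒ 15p = 10 ⇒ p = 2/3, and the value is (13)·(2/3) − 5 = 11/3.
For General C: with q = P(C1), equating T's and B's payoffs gives 5q + 3 = −10q + 5 ⇒ q = 2/15.

11/3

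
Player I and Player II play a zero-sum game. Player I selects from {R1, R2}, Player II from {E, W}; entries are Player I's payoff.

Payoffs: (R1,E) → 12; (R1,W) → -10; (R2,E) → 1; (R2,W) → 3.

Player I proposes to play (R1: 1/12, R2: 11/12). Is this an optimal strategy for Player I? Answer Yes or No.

Yes

Against E this mix gives (1/12)·12 + (11/12)·1 = 23/12.
Against W this mix gives (1/12)·(-10) + (11/12)·3 = 23/12.
All of Player II's active replies (E, W) yield 23/12, and no column does worse for Player I. The mix makes Player II indifferent and guarantees 23/12, so it is optimal.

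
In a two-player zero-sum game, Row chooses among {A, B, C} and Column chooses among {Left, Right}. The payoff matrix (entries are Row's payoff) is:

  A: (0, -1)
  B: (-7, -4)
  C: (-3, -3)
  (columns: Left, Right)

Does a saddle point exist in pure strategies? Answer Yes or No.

Row minima: A → -1, B → -7, C → -3; maximin = -1.
Column maxima: Left → 0, Right → -1; minimax = -1.
maximin = minimax = -1, so a saddle point exists.

Yes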